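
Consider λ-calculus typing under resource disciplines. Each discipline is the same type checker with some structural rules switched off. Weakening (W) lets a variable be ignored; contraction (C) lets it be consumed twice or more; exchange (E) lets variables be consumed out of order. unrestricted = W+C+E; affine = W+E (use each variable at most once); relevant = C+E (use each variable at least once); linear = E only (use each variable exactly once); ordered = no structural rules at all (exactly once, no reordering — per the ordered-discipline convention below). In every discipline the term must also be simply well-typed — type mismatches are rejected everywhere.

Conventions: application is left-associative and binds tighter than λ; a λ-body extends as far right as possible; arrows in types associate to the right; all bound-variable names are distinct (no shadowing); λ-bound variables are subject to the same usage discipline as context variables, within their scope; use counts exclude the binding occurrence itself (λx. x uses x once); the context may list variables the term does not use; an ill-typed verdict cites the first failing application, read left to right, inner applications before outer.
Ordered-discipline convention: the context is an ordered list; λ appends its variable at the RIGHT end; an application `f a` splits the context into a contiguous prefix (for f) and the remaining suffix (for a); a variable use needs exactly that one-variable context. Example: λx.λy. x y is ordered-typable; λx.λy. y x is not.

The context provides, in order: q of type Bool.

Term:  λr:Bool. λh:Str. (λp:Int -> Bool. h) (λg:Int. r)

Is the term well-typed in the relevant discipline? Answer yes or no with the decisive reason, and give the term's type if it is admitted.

no — unused: q, p, g — weakening required
variable uses: q: 0×, r [bound]: 1×, h [bound]: 1×, p [bound]: 0×, g [bound]: 0×
order of uses: h, r
typing: well-typed at Bool -> Str -> Str
across the five disciplines: ordered ✗ | linear ✗ | affine ✓ | relevant ✗ | unrestricted ✓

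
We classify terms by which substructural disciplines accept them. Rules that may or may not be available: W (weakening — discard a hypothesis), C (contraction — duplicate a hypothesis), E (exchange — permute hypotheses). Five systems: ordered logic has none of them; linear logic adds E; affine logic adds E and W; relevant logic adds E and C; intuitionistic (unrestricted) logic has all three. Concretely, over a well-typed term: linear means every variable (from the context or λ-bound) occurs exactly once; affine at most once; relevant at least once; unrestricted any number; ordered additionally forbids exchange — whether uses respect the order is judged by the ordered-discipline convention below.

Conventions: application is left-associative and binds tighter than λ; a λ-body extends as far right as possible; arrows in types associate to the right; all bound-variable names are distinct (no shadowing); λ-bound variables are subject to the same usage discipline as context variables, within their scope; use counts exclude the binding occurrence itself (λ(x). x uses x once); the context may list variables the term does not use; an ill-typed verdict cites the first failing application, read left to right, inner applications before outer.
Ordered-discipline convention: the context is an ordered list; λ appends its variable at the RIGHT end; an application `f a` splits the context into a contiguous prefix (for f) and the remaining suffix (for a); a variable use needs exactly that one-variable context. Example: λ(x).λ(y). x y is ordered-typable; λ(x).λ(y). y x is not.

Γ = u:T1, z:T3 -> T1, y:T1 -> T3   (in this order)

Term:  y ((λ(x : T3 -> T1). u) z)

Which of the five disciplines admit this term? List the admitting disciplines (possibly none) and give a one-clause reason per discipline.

admitted in: affine, unrestricted
counts: u: 1, z: 1, y: 1, x (bound): 0
use order (left to right): y, u, z
typing: well-typed at T3
ordered: ✗ — x left unused
linear: ✗ — x left unused
affine: ✓ — no duplicate uses among u, z, y, x
relevant: ✗ — x left unused
unrestricted: ✓ — typability at T3 is all that's needed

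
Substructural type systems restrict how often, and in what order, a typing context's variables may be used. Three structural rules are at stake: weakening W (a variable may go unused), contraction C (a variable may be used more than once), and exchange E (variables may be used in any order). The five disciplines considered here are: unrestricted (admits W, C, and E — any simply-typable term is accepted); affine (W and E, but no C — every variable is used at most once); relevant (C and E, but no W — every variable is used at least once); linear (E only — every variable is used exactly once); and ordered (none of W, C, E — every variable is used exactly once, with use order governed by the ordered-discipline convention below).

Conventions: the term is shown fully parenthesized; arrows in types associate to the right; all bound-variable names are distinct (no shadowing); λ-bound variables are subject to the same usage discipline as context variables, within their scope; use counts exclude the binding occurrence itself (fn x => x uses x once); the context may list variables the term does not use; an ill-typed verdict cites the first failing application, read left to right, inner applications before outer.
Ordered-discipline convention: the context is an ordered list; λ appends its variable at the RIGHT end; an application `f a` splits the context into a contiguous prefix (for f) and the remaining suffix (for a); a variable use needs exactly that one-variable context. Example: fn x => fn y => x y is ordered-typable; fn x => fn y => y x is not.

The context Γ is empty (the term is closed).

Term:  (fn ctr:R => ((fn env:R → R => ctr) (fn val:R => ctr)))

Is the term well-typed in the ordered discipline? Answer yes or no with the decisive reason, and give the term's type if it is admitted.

no — uses contraction: ctr ×2; env, val left unused
usage: ctr (bound): 2×, env (bound): 0×, val (bound): 0×
order of uses: ctr, ctr
typing: ✓ — R → R
summary: ordered ✗; linear ✗; affine ✗; relevant ✗; unrestricted ✓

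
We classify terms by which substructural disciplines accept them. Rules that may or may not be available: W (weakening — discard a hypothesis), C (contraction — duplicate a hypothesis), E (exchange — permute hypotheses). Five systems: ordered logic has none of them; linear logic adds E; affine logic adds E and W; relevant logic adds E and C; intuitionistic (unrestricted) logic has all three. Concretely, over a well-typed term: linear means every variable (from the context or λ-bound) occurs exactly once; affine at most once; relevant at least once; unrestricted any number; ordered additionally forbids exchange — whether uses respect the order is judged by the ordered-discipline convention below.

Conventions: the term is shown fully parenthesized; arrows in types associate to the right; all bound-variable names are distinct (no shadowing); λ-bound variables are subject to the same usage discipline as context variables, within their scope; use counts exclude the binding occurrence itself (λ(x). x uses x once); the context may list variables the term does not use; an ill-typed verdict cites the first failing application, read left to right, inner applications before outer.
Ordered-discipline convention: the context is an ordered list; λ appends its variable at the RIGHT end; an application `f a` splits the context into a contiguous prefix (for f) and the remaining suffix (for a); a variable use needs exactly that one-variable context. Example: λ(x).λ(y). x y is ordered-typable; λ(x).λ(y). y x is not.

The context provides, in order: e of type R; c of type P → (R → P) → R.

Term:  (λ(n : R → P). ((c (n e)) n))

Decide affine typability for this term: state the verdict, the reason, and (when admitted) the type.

no — needs contraction — n ×2
counts: e=1, c=1, n (λ-bound)=2
left-to-right use order: c, n, e, n
typing: ✓ — (R → P) → R
per-discipline verdicts: ordered ✗, linear ✗, affine ✗, relevant ✓, unrestricted ✓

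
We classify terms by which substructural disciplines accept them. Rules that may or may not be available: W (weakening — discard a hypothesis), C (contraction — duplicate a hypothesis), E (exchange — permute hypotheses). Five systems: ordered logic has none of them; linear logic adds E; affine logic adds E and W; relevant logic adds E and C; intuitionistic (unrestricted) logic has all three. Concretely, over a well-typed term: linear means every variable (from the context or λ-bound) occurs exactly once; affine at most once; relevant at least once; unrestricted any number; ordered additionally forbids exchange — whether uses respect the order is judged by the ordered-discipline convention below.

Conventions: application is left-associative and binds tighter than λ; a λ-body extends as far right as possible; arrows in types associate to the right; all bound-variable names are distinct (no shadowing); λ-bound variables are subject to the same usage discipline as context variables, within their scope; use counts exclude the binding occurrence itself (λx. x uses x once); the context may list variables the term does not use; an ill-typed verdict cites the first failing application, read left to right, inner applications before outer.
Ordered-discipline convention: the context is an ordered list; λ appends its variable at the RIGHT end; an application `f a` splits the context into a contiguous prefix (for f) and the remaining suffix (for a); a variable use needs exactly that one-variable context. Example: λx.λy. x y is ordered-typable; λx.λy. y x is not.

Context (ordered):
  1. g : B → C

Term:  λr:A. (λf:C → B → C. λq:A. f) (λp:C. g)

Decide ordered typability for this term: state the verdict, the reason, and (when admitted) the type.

no — r, q, p never used (weakening)
counts: g=1, r (bound)=0, f (bound)=1, q (bound)=0, p (bound)=0
use order (left to right): f, g
typing: the term checks, with type A → A → C → B → C
per-discipline verdicts: ordered ✗; linear ✗; affine ✓; relevant ✗; unrestricted ✓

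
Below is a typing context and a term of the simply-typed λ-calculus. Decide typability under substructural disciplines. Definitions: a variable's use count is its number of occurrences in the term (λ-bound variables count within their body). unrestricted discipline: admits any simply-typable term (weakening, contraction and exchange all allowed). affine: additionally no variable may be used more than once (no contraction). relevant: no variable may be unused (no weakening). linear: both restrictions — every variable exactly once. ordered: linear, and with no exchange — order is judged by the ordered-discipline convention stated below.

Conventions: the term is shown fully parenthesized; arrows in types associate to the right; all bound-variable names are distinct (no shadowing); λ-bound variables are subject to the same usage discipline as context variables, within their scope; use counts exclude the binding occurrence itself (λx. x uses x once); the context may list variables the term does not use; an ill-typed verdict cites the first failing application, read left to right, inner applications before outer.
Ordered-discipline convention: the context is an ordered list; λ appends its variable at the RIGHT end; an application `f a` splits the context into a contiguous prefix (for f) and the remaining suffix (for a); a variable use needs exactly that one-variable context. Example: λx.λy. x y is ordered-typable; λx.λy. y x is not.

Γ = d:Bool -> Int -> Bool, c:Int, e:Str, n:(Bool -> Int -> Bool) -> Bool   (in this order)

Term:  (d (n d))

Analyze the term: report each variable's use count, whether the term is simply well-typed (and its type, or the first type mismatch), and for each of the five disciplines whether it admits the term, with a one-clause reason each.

use counts: d: 2, c: 0, e: 0, n: 1
uses in reading order: d, n, d
typing: well-typed at Int -> Bool
ordered: ✗ — needs contraction — d ×2; c, e never used (weakening)
linear: ✗ — needs contraction — d ×2; c, e never used (weakening)
affine: ✗ — needs contraction — d ×2
relevant: ✗ — c, e never used (weakening)
unrestricted: ✓ — well-typed at Int -> Bool; no restrictions here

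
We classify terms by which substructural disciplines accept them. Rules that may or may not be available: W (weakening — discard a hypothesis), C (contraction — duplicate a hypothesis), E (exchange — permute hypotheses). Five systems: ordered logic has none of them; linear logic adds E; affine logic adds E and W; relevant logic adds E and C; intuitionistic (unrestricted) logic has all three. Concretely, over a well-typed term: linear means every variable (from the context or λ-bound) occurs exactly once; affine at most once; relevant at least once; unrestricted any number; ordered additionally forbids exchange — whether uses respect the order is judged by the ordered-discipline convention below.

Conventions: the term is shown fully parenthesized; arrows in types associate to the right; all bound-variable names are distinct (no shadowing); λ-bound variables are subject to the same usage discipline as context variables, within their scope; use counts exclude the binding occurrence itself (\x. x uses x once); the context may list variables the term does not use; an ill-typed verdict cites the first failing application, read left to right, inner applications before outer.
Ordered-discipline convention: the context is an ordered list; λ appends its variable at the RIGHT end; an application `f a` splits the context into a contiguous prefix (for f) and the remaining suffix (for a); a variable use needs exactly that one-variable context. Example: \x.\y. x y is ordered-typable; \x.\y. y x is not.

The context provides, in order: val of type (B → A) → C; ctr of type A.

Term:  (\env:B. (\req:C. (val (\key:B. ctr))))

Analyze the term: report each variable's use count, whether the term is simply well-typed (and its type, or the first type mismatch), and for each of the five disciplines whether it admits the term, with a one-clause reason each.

use counts: val: 1×, ctr: 1×, env (λ-bound): 0×, req (λ-bound): 0×, key (λ-bound): 0×
left-to-right use order: val, ctr
typing: well-typed at B → C → C
ordered ✗ (needs weakening: env, req, key unused)
linear ✗ (needs weakening: env, req, key unused)
affine ✓ (none of val, ctr, env, req, key used more than once)
relevant ✗ (needs weakening: env, req, key unused)
unrestricted ✓ (type-checks (B → C → C) and nothing is barred)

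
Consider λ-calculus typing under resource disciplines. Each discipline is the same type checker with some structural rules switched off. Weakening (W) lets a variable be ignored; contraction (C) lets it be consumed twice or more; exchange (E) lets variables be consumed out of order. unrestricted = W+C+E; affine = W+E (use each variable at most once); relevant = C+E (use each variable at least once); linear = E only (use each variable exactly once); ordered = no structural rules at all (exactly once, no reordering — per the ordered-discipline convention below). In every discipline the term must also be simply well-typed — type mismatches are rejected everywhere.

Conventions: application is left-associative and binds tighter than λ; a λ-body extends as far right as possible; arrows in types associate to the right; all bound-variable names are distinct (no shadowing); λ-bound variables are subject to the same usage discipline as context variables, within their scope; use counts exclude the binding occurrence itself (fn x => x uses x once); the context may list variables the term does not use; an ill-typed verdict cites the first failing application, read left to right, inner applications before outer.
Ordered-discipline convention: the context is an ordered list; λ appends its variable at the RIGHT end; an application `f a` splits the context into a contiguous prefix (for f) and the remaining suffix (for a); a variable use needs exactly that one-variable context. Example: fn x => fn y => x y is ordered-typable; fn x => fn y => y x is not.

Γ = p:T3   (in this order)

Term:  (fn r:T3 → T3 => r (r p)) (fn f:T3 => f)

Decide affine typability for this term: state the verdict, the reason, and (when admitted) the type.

no — r ×2 used more than once (contraction)
use counts: p=1, r (bound)=2, f (bound)=1
use order (left to right): r, r, p, f
typing: ✓ — T3
across the five disciplines: ordered ✗ | linear ✗ | affine ✗ | relevant ✓ | unrestricted ✓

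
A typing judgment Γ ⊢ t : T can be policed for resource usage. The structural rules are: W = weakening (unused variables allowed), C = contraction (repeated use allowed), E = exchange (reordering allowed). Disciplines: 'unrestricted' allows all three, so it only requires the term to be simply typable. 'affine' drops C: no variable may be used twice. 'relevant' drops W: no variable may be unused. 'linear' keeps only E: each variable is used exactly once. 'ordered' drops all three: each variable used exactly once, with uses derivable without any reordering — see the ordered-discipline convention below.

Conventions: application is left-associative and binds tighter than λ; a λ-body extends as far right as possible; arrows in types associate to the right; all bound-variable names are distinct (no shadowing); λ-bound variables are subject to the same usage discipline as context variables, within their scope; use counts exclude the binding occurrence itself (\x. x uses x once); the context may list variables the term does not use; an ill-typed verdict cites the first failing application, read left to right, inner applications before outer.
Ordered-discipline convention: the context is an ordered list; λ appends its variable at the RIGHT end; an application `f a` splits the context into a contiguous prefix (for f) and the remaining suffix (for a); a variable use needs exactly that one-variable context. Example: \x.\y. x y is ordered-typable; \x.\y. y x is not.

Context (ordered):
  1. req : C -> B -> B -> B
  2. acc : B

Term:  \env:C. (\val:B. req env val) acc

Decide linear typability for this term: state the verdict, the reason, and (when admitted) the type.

yes — exactly-once usage across req, acc, env, val; term : C -> B -> B
usage: req=1, acc=1, env (λ-bound)=1, val (λ-bound)=1
uses in reading order: req, env, val, acc
typing: well-typed at C -> B -> B
per-discipline verdicts: ordered ✗ | linear ✓ | affine ✓ | relevant ✓ | unrestricted ✓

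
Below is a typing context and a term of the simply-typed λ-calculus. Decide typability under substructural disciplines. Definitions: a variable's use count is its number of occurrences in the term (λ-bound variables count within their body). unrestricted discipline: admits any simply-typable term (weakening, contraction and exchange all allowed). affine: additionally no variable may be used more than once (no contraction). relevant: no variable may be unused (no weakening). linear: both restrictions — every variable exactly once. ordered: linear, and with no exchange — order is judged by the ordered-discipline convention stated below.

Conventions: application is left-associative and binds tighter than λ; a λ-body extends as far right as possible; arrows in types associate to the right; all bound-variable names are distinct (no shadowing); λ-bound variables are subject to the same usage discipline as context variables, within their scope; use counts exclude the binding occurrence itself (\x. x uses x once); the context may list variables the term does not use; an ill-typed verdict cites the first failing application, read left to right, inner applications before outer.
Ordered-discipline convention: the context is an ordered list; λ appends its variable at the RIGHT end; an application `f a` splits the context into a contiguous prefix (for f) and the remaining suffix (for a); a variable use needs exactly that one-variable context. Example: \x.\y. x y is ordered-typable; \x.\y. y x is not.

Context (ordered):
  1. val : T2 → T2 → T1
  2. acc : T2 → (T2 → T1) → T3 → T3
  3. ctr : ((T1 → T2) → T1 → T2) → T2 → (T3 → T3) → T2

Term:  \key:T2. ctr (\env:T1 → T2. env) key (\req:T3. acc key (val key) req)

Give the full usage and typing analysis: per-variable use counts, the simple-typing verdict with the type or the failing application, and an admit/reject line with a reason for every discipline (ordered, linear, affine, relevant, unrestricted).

counts: val ×1, acc ×1, ctr ×1, key (λ-bound) ×3, env (λ-bound) ×1, req (λ-bound) ×1
uses in reading order: ctr, env, key, acc, key, val, key, req
typing: well-typed at T2 → T2
ordered ✗ (key ×3 used more than once (contraction))
linear ✗ (key ×3 used more than once (contraction))
affine ✗ (key ×3 used more than once (contraction))
relevant ✓ (every one of val, acc, ctr, key, env, req appears)
unrestricted ✓ (well-typed at T2 → T2; no restrictions here)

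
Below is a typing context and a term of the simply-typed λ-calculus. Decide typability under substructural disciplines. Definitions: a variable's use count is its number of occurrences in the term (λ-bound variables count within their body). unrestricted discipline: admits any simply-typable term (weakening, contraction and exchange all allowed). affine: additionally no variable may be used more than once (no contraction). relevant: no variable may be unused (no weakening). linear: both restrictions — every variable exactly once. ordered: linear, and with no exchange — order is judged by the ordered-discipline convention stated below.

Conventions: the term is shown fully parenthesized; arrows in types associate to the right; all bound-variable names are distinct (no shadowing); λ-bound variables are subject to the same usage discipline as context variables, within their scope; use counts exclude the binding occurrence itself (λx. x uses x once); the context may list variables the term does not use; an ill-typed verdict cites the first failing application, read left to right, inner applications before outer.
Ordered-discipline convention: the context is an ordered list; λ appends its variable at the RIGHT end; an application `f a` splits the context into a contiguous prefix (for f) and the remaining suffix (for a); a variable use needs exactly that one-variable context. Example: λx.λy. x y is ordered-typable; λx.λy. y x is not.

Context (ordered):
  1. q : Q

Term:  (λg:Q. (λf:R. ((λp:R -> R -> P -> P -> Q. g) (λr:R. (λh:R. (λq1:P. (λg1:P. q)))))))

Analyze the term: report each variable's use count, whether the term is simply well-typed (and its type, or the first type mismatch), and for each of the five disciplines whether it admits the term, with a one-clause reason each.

counts: q: 1; g (bound): 1; f (bound): 0; p (bound): 0; r (bound): 0; h (bound): 0; q1 (bound): 0; g1 (bound): 0
use order (left to right): g, q
typing: well-typed — term : Q -> R -> Q
ordered ✗ (unused: f, p, r, h, q1, g1 — weakening required)
linear ✗ (unused: f, p, r, h, q1, g1 — weakening required)
affine ✓ (at most one use each (q, g, f, p, r, h, q1, g1))
relevant ✗ (unused: f, p, r, h, q1, g1 — weakening required)
unrestricted ✓ (typability at Q -> R -> Q is all that's needed)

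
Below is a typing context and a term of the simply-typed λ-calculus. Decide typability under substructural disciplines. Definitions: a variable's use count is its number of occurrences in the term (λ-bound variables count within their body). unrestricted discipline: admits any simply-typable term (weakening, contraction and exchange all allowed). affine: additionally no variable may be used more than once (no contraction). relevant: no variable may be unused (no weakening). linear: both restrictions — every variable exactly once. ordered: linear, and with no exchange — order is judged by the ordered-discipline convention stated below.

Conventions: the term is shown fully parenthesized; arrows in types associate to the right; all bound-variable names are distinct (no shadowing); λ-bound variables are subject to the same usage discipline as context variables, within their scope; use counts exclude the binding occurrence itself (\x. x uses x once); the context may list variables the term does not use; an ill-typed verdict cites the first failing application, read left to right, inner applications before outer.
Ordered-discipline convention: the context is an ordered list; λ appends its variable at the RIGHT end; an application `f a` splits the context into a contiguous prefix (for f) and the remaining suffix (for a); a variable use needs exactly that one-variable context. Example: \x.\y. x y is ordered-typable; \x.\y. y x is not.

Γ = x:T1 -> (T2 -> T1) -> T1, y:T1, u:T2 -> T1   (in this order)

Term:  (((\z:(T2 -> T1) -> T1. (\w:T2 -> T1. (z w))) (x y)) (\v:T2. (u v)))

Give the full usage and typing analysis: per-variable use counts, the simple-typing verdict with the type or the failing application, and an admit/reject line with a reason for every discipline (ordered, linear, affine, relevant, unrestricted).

counts: x: 1×; y: 1×; u: 1×; z [bound]: 1×; w [bound]: 1×; v [bound]: 1×
left-to-right use order: z, w, x, y, u, v
typing: ✓ — T1
ordered ✓ (x, y, u, z, w, v once each; derivable with no W/C/E)
linear ✓ (single use per variable (x, y, u, z, w, v))
affine ✓ (none of x, y, u, z, w, v used more than once)
relevant ✓ (x, y, u, z, w, v: all used, weakening unneeded)
unrestricted ✓ (well-typed at T1; no restrictions here)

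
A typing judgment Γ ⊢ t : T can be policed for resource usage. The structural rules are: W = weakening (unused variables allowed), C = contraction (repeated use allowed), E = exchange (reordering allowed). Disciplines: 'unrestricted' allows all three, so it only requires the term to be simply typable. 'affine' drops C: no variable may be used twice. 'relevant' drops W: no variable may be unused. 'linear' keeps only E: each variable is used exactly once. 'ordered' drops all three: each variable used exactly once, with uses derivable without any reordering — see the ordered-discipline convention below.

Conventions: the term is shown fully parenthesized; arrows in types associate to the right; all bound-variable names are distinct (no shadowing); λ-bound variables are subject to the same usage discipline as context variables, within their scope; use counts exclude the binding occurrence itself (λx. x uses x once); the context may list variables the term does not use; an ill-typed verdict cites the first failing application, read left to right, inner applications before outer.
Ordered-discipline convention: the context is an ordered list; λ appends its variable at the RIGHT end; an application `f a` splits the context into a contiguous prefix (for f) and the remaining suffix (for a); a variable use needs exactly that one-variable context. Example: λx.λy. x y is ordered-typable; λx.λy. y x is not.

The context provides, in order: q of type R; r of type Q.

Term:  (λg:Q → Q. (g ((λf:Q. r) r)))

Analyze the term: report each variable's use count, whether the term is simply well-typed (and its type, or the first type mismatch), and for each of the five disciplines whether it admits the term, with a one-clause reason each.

counts: q ×0, r ×2, g (bound) ×1, f (bound) ×0
uses in reading order: g, r, r
typing: well-typed — term : (Q → Q) → Q
ordered: ✗, needs contraction — r ×2; q, f never used (weakening)
linear: ✗, needs contraction — r ×2; q, f never used (weakening)
affine: ✗, needs contraction — r ×2
relevant: ✗, q, f never used (weakening)
unrestricted: ✓, simply typable at (Q → Q) → Q; W, C, E all held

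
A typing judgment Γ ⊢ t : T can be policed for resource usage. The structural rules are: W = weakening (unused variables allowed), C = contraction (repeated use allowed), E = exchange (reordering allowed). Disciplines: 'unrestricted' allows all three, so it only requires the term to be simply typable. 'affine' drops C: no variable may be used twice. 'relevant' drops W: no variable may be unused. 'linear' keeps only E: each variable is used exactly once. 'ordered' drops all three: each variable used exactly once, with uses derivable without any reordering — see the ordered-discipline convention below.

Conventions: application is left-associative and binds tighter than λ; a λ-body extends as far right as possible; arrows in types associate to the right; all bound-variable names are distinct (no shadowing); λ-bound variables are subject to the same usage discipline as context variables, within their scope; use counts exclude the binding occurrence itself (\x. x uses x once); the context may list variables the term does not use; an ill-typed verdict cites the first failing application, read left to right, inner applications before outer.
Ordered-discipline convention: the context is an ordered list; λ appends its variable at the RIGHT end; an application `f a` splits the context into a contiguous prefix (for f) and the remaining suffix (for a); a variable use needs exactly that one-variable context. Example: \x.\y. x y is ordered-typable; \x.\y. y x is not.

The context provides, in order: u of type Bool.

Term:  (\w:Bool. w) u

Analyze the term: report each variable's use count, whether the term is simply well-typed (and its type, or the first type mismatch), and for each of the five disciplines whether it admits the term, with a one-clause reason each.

variable uses: u=1, w (λ-bound)=1
order of uses: w, u
typing: well-typed at Bool
ordered ✓ (u, w: once each, no exchange needed)
linear ✓ (u, w: one use apiece)
affine ✓ (at most one use each (u, w))
relevant ✓ (every one of u, w appears)
unrestricted ✓ (simply typable at Bool; W, C, E all held)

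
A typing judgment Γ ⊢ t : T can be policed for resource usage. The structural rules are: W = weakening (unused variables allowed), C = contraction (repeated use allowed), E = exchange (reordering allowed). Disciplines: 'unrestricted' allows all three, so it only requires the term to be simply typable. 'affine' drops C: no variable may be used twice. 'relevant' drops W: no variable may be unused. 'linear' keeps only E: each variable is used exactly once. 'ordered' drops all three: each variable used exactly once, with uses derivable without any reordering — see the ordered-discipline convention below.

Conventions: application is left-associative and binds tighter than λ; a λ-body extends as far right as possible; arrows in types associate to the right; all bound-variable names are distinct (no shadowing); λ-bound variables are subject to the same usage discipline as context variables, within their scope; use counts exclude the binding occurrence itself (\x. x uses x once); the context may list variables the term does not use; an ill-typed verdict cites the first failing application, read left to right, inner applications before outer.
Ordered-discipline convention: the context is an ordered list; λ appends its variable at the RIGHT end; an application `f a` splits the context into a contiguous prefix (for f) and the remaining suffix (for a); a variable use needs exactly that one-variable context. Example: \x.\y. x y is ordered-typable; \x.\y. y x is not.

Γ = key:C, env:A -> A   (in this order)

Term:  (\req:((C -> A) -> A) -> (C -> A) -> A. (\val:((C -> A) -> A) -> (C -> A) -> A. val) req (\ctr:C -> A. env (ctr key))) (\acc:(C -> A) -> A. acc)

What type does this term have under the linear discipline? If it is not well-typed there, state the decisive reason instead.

term : (C -> A) -> A
variable uses: key=1; env=1; req (λ-bound)=1; val (λ-bound)=1; ctr (λ-bound)=1; acc (λ-bound)=1
use order (left to right): val, req, env, ctr, key, acc
typing: ✓ — (C -> A) -> A
all disciplines: ordered ✗; linear ✓; affine ✓; relevant ✓; unrestricted ✓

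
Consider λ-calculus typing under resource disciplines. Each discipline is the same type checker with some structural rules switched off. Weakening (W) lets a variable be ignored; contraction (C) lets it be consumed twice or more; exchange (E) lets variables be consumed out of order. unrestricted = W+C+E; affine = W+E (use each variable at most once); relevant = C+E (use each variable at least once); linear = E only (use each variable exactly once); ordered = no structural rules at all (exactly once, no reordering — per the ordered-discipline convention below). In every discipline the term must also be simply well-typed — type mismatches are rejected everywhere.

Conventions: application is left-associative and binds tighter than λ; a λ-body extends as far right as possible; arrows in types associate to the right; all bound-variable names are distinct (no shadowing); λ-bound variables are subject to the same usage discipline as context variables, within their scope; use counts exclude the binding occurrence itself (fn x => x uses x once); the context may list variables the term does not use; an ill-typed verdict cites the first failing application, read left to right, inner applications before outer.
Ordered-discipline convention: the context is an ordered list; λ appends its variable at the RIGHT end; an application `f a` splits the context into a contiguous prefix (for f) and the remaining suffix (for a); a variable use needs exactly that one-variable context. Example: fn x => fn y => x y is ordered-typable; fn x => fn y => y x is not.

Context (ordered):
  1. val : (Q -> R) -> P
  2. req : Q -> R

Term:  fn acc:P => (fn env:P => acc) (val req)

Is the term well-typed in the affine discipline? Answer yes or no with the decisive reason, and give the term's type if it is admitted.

yes — val, req, acc, env: no repeats, contraction unneeded; term : P -> P
use counts: val: 1; req: 1; acc [bound]: 1; env [bound]: 0
order of uses: acc, val, req
typing: well-typed at P -> P
per-discipline verdicts: ordered ✗; linear ✗; affine ✓; relevant ✗; unrestricted ✓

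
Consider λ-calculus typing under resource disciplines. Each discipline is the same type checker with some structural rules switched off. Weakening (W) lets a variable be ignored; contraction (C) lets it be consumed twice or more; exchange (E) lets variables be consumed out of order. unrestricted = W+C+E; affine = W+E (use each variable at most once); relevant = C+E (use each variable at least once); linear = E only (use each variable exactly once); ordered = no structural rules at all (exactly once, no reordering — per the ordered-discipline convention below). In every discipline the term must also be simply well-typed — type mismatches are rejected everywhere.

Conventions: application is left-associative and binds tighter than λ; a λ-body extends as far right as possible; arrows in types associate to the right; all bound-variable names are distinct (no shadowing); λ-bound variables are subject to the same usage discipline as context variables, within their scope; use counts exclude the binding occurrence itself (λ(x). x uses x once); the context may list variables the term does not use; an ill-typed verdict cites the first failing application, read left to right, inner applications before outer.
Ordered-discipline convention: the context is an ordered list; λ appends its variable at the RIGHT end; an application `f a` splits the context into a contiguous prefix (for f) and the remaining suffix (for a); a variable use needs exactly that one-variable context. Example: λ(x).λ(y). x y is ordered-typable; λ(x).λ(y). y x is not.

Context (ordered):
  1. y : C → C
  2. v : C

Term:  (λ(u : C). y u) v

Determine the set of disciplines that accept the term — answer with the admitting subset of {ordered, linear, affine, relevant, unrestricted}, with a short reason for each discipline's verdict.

admitted in: ordered, linear, affine, relevant, unrestricted
counts: y: 1×; v: 1×; u (λ-bound): 1×
uses in reading order: y, u, v
typing: the term checks, with type C
ordered ✓ (single-use (y, v, u), ordered derivation ok)
linear ✓ (single use per variable (y, v, u))
affine ✓ (no duplicate uses among y, v, u)
relevant ✓ (at least one use each (y, v, u))
unrestricted ✓ (simply typable at C; W, C, E all held)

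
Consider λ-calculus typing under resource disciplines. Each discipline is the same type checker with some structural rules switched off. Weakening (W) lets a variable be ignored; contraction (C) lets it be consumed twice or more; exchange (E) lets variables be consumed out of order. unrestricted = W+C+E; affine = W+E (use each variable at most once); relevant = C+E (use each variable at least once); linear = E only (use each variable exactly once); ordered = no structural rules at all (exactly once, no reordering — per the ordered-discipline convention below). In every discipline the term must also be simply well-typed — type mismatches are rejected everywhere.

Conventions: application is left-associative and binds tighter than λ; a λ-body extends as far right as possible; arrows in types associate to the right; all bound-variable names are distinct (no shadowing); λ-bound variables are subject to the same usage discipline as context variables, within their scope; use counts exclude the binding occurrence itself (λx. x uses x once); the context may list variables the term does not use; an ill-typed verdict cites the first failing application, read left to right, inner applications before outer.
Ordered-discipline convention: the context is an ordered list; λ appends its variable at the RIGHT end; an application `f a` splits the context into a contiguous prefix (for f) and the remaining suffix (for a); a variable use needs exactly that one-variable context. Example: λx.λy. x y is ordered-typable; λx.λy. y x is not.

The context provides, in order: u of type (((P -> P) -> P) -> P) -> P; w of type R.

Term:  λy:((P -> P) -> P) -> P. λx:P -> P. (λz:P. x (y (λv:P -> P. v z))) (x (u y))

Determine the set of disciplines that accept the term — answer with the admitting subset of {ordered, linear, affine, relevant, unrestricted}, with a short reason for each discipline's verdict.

admitted by: unrestricted
counts: u=1; w=0; y [bound]=2; x [bound]=2; z [bound]=1; v [bound]=1
left-to-right use order: x, y, v, z, x, u, y
typing: the term checks, with type (((P -> P) -> P) -> P) -> (P -> P) -> P
ordered: ✗, uses contraction: y ×2, x ×2; w never used (weakening)
linear: ✗, uses contraction: y ×2, x ×2; w never used (weakening)
affine: ✗, uses contraction: y ×2, x ×2
relevant: ✗, w never used (weakening)
unrestricted: ✓, type-checks ((((P -> P) -> P) -> P) -> (P -> P) -> P) and nothing is barred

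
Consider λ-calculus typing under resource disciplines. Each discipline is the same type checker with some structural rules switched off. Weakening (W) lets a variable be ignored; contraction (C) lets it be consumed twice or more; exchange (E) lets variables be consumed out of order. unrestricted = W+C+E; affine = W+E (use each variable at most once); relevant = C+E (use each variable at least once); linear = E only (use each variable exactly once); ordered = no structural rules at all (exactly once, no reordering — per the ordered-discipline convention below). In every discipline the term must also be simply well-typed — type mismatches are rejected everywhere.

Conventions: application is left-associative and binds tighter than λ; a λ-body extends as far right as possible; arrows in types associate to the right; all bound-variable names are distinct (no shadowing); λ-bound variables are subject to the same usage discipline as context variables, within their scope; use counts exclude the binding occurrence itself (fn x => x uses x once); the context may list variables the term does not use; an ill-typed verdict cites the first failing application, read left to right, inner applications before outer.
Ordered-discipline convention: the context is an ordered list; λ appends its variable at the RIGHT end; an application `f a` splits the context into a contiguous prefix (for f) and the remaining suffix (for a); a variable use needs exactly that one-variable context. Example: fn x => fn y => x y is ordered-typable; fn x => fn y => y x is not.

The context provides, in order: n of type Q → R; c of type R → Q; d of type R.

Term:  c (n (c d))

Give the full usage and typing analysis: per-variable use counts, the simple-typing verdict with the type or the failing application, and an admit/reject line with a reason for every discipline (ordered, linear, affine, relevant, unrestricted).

use counts: n: 1; c: 2; d: 1
left-to-right use order: c, n, c, d
typing: well-typed — term : Q
ordered: ✗, c ×2 used more than once (contraction)
linear: ✗, c ×2 used more than once (contraction)
affine: ✗, c ×2 used more than once (contraction)
relevant: ✓, every one of n, c, d appears
unrestricted: ✓, typability at Q is all that's needed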